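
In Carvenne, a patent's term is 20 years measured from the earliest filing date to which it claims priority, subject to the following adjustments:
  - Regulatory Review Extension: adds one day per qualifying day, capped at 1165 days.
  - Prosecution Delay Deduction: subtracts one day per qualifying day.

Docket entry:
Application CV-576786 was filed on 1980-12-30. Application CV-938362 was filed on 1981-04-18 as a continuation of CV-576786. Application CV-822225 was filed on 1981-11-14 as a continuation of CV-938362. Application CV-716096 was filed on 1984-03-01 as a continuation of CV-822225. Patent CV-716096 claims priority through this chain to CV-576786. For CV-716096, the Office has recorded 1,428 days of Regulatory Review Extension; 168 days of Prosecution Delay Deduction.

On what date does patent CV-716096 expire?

September 23, 2003

Earliest priority filing: 30 December 1980.
Base term: 30 December 1980 + 20 years → 30 December 2000.
Regulatory Review Extension: 1428 days claimed exceeds the 1165-day cap, so +1165 days → 9 March 2004.
Prosecution Delay Deduction: −168 days → 23 September 2003.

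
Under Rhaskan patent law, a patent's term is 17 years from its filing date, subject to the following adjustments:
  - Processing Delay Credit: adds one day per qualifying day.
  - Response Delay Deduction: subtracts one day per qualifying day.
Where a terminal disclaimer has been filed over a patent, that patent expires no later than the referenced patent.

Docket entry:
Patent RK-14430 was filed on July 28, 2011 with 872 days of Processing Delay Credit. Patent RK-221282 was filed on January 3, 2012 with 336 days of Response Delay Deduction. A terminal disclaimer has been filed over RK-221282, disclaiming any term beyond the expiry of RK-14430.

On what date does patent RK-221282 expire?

Natural term of RK-221282:
  Base: filing + 17 years → 3 January 2029.
  Response Delay Deduction: −336 days → 2 February 2028.
Expiry of referenced patent RK-14430:
  Base: filing + 17 years → 28 July 2028.
  Processing Delay Credit: +872 days → 17 December 2030.
Terminal disclaimer: RK-221282 expires on the earlier of 2 February 2028 and 17 December 2030.

February 2, 2028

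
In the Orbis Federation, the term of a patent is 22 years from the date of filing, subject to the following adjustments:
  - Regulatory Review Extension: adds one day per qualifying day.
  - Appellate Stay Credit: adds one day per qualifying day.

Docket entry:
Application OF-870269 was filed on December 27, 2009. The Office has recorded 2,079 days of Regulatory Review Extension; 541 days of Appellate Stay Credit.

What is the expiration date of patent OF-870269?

Base term: filing date + 22 years → 27 December 2031.
Regulatory Review Extension: +2079 days → 5 September 2037.
Appellate Stay Credit: +541 days → 28 February 2039.

February 28, 2039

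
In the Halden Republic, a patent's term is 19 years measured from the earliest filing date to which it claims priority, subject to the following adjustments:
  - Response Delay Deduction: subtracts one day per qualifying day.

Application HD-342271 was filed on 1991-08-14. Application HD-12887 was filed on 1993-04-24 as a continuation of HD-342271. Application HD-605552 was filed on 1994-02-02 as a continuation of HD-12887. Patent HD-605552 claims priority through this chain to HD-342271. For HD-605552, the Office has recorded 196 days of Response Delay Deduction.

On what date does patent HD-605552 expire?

2010-01-30

Earliest priority filing: 14 August 1991.
Base term: 14 August 1991 + 19 years → 14 August 2010.
Response Delay Deduction: −196 days → 30 January 2010.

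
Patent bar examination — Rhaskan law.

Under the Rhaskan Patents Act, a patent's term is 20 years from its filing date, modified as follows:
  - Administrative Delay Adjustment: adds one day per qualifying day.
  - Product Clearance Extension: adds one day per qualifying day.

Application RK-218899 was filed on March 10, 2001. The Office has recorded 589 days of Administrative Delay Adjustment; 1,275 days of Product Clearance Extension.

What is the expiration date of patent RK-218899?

2026-04-17

Base term: filing date + 20 years → 10 March 2021.
Administrative Delay Adjustment: +589 days → 20 October 2022.
Product Clearance Extension: +1275 days → 17 April 2026.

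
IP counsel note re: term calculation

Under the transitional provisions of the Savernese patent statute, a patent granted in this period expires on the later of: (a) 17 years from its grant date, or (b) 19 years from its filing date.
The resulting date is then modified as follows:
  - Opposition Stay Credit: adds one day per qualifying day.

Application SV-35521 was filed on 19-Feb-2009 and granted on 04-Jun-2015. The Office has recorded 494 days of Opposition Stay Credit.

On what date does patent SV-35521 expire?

(a) grant + 17 years → 4 June 2032.
(b) filing + 19 years → 19 February 2028.
Later of the two: 4 June 2032.
Opposition Stay Credit: +494 days → 11 October 2033.

2033-10-11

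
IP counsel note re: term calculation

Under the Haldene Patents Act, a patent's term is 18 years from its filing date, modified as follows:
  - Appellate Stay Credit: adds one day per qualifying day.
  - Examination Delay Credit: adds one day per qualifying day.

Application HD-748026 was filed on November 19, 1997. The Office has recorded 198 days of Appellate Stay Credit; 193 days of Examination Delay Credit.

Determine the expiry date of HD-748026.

2016-12-14

Base term: filing date + 18 years → 19 November 2015.
Appellate Stay Credit: +198 days → 4 June 2016.
Examination Delay Credit: +193 days → 14 December 2016.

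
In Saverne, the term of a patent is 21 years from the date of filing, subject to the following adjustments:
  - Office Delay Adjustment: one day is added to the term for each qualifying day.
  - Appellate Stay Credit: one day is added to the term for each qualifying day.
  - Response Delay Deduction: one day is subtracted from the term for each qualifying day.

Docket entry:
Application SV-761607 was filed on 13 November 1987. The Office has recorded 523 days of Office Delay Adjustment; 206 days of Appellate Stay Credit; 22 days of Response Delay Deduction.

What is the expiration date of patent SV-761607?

Base term: filing date + 21 years → 13 November 2008.
Office Delay Adjustment: +523 days → 20 April 2010.
Appellate Stay Credit: +206 days → 12 November 2010.
Response Delay Deduction: −22 days → 21 October 2010.

2010-10-21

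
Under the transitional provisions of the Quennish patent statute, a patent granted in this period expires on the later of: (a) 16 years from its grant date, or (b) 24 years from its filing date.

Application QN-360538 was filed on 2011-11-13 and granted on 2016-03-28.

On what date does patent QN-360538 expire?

(a) grant + 16 years → 28 March 2032.
(b) filing + 24 years → 13 November 2035.
Later of the two: 13 November 2035.

November 13, 2035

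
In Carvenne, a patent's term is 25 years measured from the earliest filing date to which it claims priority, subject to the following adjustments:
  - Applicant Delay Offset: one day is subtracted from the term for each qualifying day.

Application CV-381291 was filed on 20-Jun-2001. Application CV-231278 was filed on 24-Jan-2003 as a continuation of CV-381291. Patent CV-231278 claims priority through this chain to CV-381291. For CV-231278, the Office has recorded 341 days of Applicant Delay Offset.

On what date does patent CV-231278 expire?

Earliest priority filing: 20 June 2001.
Base term: 20 June 2001 + 25 years → 20 June 2026.
Applicant Delay Offset: −341 days → 14 July 2025.

July 14, 2025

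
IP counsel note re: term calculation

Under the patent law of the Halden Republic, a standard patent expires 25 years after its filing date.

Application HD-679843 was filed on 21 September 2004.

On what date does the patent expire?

Filing date + 25 years → 21 September 2029.

September 21, 2029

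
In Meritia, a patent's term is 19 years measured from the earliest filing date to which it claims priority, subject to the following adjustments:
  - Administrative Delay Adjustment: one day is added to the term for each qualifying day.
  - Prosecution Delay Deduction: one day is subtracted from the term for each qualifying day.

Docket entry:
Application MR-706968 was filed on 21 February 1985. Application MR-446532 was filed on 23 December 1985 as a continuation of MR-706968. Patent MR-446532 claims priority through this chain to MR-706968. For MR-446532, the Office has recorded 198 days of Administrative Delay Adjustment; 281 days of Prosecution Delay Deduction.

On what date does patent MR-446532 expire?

2003-11-30

Earliest priority filing: 21 February 1985.
Base term: 21 February 1985 + 19 years → 21 February 2004.
Administrative Delay Adjustment: +198 days → 6 September 2004.
Prosecution Delay Deduction: −281 days → 30 November 2003.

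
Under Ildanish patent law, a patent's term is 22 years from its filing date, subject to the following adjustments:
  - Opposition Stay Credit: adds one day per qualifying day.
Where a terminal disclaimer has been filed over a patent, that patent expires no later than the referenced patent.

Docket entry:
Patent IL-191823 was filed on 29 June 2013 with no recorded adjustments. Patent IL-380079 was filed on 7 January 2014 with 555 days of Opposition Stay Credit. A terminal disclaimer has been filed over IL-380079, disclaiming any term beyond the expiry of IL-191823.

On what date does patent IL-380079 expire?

June 29, 2035

Natural term of IL-380079:
  Base: filing + 22 years → 7 January 2036.
  Opposition Stay Credit: +555 days → 15 July 2037.
Expiry of referenced patent IL-191823:
  Base: filing + 22 years → 29 June 2035.
Terminal disclaimer: IL-380079 expires on the earlier of 15 July 2037 and 29 June 2035.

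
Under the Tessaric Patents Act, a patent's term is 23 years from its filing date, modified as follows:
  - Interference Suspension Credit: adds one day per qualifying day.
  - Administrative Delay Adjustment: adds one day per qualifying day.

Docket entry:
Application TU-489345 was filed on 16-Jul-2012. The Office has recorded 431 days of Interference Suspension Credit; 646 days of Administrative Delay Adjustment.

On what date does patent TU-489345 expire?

June 27, 2038

Base term: filing date + 23 years → 16 July 2035.
Interference Suspension Credit: +431 days → 19 September 2036.
Administrative Delay Adjustment: +646 days → 27 June 2038.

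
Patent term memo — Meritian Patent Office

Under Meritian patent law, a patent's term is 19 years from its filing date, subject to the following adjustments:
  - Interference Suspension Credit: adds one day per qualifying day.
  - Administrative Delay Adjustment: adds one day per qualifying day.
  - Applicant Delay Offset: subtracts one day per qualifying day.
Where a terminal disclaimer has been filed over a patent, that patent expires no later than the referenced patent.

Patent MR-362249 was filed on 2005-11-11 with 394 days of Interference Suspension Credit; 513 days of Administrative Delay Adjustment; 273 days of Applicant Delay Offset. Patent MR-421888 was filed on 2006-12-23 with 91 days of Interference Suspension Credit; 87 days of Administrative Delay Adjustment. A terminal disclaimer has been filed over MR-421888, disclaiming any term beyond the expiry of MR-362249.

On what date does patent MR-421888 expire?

Natural term of MR-421888:
  Base: filing + 19 years → 23 December 2025.
  Interference Suspension Credit: +91 days → 24 March 2026.
  Administrative Delay Adjustment: +87 days → 19 June 2026.
Expiry of referenced patent MR-362249:
  Base: filing + 19 years → 11 November 2024.
  Interference Suspension Credit: +394 days → 10 December 2025.
  Administrative Delay Adjustment: +513 days → 7 May 2027.
  Applicant Delay Offset: −273 days → 7 August 2026.
Terminal disclaimer: MR-421888 expires on the earlier of 19 June 2026 and 7 August 2026.

June 19, 2026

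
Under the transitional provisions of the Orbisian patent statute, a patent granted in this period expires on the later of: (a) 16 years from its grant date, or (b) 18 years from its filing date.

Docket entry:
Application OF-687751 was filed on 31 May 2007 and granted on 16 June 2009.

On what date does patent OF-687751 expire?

(a) grant + 16 years → 16 June 2025.
(b) filing + 18 years → 31 May 2025.
Later of the two: 16 June 2025.

June 16, 2025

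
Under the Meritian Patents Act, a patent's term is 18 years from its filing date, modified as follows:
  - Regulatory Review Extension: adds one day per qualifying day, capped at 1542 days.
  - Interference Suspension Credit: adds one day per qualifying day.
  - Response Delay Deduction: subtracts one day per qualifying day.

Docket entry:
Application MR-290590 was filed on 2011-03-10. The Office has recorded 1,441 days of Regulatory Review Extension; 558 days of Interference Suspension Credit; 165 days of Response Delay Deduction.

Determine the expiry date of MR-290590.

Base term: filing date + 18 years → 10 March 2029.
Regulatory Review Extension: 1441 days (within the 1542-day cap) → +1441 days → 18 February 2033.
Interference Suspension Credit: +558 days → 30 August 2034.
Response Delay Deduction: −165 days → 18 March 2034.

March 18, 2034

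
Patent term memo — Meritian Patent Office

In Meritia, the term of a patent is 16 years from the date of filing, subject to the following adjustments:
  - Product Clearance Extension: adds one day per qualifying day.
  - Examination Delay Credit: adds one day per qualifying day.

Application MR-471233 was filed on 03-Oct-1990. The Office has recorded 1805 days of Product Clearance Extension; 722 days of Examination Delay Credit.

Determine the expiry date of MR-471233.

Base term: filing date + 16 years → 3 October 2006.
Product Clearance Extension: +1805 days → 12 September 2011.
Examination Delay Credit: +722 days → 3 September 2013.

2013-09-03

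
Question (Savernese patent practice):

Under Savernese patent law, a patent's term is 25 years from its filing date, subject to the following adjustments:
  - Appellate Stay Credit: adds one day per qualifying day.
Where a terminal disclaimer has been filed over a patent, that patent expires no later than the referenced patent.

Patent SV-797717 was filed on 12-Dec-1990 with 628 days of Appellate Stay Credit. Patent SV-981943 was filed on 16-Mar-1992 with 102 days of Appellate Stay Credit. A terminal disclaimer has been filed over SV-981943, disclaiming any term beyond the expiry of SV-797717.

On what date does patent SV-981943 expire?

2017-06-26

Natural term of SV-981943:
  Base: filing + 25 years → 16 March 2017.
  Appellate Stay Credit: +102 days → 26 June 2017.
Expiry of referenced patent SV-797717:
  Base: filing + 25 years → 12 December 2015.
  Appellate Stay Credit: +628 days → 31 August 2017.
Terminal disclaimer: SV-981943 expires on the earlier of 26 June 2017 and 31 August 2017.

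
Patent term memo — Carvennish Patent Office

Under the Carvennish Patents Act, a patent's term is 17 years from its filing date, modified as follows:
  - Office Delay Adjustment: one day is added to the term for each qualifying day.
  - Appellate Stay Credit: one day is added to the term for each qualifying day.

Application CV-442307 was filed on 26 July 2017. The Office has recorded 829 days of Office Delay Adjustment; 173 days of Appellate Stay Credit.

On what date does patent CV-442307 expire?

April 23, 2037

Base term: filing date + 17 years → 26 July 2034.
Office Delay Adjustment: +829 days → 1 November 2036.
Appellate Stay Credit: +173 days → 23 April 2037.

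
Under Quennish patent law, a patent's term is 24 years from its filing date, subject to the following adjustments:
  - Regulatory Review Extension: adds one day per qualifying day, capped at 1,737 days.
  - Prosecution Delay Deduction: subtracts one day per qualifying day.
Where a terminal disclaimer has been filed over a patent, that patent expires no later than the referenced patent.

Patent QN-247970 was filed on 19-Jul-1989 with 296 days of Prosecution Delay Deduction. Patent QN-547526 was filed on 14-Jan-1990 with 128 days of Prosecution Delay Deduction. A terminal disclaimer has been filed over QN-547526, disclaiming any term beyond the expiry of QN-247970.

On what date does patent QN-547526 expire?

2012-09-26

Natural term of QN-547526:
  Base: filing + 24 years → 14 January 2014.
  Prosecution Delay Deduction: −128 days → 8 September 2013.
Expiry of referenced patent QN-247970:
  Base: filing + 24 years → 19 July 2013.
  Prosecution Delay Deduction: −296 days → 26 September 2012.
Terminal disclaimer: QN-547526 expires on the earlier of 8 September 2013 and 26 September 2012.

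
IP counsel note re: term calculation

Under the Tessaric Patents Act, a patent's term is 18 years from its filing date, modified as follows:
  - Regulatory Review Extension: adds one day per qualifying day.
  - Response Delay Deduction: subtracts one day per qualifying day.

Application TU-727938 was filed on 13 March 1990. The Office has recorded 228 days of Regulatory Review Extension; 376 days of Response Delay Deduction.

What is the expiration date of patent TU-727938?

2007-10-17

Base term: filing date + 18 years → 13 March 2008.
Regulatory Review Extension: +228 days → 27 October 2008.
Response Delay Deduction: −376 days → 17 October 2007.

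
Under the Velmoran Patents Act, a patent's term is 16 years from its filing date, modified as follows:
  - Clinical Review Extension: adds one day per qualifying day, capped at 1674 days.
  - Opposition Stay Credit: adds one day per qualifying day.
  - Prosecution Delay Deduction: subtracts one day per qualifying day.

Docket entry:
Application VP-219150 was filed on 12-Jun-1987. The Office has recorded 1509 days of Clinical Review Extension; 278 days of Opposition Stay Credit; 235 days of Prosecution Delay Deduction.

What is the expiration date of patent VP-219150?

2007-09-11

Base term: filing date + 16 years → 12 June 2003.
Clinical Review Extension: 1509 days (within the 1674-day cap) → +1509 days → 30 July 2007.
Opposition Stay Credit: +278 days → 3 May 2008.
Prosecution Delay Deduction: −235 days → 11 September 2007.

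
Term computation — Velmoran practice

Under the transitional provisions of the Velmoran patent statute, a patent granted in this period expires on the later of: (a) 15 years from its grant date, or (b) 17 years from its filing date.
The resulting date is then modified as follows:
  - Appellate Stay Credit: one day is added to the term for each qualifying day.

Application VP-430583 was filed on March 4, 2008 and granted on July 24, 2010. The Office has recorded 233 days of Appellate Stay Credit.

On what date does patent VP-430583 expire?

March 14, 2026

(a) grant + 15 years → 24 July 2025.
(b) filing + 17 years → 4 March 2025.
Later of the two: 24 July 2025.
Appellate Stay Credit: +233 days → 14 March 2026.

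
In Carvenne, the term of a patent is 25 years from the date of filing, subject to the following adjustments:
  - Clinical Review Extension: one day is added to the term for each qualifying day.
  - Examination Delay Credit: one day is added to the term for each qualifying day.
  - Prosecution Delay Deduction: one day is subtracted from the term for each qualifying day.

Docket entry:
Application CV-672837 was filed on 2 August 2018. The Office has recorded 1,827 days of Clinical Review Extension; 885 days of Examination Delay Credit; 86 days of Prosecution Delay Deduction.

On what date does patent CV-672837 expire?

Base term: filing date + 25 years → 2 August 2043.
Clinical Review Extension: +1827 days → 2 August 2048.
Examination Delay Credit: +885 days → 4 January 2051.
Prosecution Delay Deduction: −86 days → 10 October 2050.

2050-10-10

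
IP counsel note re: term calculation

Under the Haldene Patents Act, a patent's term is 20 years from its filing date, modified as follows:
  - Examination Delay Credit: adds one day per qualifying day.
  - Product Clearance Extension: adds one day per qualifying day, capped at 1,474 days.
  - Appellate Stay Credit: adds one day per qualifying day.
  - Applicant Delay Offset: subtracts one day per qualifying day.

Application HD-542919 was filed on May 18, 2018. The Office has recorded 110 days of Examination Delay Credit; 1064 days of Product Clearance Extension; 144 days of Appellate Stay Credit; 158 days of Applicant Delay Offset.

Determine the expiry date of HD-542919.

July 21, 2041

Base term: filing date + 20 years → 18 May 2038.
Examination Delay Credit: +110 days → 5 September 2038.
Product Clearance Extension: 1064 days (within the 1474-day cap) → +1064 days → 4 August 2041.
Appellate Stay Credit: +144 days → 26 December 2041.
Applicant Delay Offset: −158 days → 21 July 2041.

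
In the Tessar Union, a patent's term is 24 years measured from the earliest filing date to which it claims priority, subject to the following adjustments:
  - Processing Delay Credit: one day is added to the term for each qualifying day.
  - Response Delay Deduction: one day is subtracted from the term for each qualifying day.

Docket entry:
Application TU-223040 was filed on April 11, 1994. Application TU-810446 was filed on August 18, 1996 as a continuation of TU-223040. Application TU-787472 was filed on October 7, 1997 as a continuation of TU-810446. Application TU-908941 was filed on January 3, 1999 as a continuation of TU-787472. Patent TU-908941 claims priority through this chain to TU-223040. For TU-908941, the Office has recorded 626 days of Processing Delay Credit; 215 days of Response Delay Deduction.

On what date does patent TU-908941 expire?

Earliest priority filing: 11 April 1994.
Base term: 11 April 1994 + 24 years → 11 April 2018.
Processing Delay Credit: +626 days → 28 December 2019.
Response Delay Deduction: −215 days → 27 May 2019.

May 27, 2019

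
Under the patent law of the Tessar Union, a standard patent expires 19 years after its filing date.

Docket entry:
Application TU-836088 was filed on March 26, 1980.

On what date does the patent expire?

March 26, 1999

Filing date + 19 years → 26 March 1999.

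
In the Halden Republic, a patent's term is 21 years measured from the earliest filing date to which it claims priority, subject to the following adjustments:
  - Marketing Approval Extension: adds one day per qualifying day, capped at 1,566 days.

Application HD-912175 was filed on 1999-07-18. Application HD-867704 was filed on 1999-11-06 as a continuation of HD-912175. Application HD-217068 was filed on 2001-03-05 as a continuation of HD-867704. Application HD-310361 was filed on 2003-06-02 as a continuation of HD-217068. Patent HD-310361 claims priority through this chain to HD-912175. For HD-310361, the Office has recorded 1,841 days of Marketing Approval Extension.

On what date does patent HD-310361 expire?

Earliest priority filing: 18 July 1999.
Base term: 18 July 1999 + 21 years → 18 July 2020.
Marketing Approval Extension: 1841 days claimed exceeds the 1566-day cap, so +1566 days → 31 October 2024.

2024-10-31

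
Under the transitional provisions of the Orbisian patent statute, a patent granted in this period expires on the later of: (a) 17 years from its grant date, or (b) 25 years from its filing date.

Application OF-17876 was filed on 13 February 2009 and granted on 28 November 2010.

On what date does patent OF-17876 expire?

(a) grant + 17 years → 28 November 2027.
(b) filing + 25 years → 13 February 2034.
Later of the two: 13 February 2034.

February 13, 2034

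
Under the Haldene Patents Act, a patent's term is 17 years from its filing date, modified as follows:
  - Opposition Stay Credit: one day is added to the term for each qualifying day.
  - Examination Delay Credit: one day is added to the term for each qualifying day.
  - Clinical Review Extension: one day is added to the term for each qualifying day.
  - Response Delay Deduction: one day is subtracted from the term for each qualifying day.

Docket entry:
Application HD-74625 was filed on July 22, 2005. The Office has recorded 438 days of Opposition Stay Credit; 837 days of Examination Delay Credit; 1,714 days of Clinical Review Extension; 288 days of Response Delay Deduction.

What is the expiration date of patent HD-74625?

December 13, 2029

Base term: filing date + 17 years → 22 July 2022.
Opposition Stay Credit: +438 days → 3 October 2023.
Examination Delay Credit: +837 days → 17 January 2026.
Clinical Review Extension: +1714 days → 27 September 2030.
Response Delay Deduction: −288 days → 13 December 2029.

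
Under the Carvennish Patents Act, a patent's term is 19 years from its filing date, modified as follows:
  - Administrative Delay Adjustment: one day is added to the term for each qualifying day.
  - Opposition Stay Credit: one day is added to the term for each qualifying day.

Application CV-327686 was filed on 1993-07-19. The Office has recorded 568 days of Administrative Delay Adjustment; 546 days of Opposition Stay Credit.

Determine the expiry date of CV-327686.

August 7, 2015

Base term: filing date + 19 years → 19 July 2012.
Administrative Delay Adjustment: +568 days → 7 February 2014.
Opposition Stay Credit: +546 days → 7 August 2015.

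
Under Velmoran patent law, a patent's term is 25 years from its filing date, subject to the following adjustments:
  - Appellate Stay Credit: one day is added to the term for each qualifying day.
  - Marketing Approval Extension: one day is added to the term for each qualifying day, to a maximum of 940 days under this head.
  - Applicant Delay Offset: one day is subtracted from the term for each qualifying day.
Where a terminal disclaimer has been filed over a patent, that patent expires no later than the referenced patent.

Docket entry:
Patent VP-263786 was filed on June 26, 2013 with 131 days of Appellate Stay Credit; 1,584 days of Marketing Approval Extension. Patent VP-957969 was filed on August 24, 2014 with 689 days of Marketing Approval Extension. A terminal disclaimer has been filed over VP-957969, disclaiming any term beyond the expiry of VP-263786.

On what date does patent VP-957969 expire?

Natural term of VP-957969:
  Base: filing + 25 years → 24 August 2039.
  Marketing Approval Extension: 689 days (within the 940-day cap) → +689 days → 13 July 2041.
Expiry of referenced patent VP-263786:
  Base: filing + 25 years → 26 June 2038.
  Appellate Stay Credit: +131 days → 4 November 2038.
  Marketing Approval Extension: 1584 days claimed exceeds the 940-day cap, so +940 days → 1 June 2041.
Terminal disclaimer: VP-957969 expires on the earlier of 13 July 2041 and 1 June 2041.

2041-06-01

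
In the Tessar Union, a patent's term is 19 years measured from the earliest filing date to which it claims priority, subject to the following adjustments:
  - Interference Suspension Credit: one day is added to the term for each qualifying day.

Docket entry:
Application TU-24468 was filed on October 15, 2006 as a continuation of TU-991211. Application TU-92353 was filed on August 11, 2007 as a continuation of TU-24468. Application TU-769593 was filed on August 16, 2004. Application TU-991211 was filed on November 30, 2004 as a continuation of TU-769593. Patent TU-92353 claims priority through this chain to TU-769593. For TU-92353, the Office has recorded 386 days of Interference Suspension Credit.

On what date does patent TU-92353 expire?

September 5, 2024

Earliest priority filing: 16 August 2004.
Base term: 16 August 2004 + 19 years → 16 August 2023.
Interference Suspension Credit: +386 days → 5 September 2024.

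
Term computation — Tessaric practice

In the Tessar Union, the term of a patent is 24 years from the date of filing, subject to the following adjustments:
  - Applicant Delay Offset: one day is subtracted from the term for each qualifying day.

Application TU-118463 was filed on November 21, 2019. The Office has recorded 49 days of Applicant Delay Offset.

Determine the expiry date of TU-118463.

2043-10-03

Base term: filing date + 24 years → 21 November 2043.
Applicant Delay Offset: −49 days → 3 October 2043.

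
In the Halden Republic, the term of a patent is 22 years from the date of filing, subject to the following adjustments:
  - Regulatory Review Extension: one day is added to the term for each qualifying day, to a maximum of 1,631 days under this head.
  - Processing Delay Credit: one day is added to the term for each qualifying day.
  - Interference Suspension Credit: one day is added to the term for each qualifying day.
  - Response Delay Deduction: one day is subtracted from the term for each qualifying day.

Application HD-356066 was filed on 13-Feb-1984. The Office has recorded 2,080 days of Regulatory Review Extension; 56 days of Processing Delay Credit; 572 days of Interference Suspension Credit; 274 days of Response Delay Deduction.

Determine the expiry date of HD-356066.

Base term: filing date + 22 years → 13 February 2006.
Regulatory Review Extension: 2080 days claimed exceeds the 1631-day cap, so +1631 days → 2 August 2010.
Processing Delay Credit: +56 days → 27 September 2010.
Interference Suspension Credit: +572 days → 21 April 2012.
Response Delay Deduction: −274 days → 22 July 2011.

2011-07-22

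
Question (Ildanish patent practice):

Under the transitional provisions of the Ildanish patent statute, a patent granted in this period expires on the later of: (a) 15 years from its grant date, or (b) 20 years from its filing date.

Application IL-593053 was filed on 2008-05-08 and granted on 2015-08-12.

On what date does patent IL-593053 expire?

(a) grant + 15 years → 12 August 2030.
(b) filing + 20 years → 8 May 2028.
Later of the two: 12 August 2030.

2030-08-12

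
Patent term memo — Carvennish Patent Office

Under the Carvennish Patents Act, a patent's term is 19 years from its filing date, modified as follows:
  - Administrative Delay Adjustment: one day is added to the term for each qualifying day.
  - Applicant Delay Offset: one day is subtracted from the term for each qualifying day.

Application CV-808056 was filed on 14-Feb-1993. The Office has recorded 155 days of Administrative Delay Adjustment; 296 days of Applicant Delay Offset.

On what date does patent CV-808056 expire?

2011-09-26

Base term: filing date + 19 years → 14 February 2012.
Administrative Delay Adjustment: +155 days → 18 July 2012.
Applicant Delay Offset: −296 days → 26 September 2011.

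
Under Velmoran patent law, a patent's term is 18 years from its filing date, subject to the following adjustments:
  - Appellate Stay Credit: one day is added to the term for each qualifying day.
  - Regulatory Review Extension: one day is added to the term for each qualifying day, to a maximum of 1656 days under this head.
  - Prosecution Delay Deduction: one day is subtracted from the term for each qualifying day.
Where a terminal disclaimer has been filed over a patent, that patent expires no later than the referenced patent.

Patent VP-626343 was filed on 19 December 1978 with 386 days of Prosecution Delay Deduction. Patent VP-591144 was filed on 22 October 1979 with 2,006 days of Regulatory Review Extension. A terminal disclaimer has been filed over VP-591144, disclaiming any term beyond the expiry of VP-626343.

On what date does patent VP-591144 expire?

November 29, 1995

Natural term of VP-591144:
  Base: filing + 18 years → 22 October 1997.
  Regulatory Review Extension: 2006 days claimed exceeds the 1656-day cap, so +1656 days → 5 May 2002.
Expiry of referenced patent VP-626343:
  Base: filing + 18 years → 19 December 1996.
  Prosecution Delay Deduction: −386 days → 29 November 1995.
Terminal disclaimer: VP-591144 expires on the earlier of 5 May 2002 and 29 November 1995.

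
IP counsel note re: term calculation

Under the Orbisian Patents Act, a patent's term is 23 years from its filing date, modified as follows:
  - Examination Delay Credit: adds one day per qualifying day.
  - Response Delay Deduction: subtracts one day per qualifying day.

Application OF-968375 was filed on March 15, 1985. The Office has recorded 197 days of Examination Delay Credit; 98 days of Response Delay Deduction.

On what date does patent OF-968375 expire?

Base term: filing date + 23 years → 15 March 2008.
Examination Delay Credit: +197 days → 28 September 2008.
Response Delay Deduction: −98 days → 22 June 2008.

2008-06-22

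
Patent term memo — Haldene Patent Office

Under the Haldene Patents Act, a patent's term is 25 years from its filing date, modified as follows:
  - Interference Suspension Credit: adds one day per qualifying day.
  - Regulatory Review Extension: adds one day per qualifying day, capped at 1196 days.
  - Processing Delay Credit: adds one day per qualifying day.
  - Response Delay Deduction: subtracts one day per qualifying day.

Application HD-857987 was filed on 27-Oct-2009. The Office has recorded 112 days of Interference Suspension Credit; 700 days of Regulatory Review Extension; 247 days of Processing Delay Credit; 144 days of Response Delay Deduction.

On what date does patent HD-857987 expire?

2037-04-29

Base term: filing date + 25 years → 27 October 2034.
Interference Suspension Credit: +112 days → 16 February 2035.
Regulatory Review Extension: 700 days (within the 1196-day cap) → +700 days → 16 January 2037.
Processing Delay Credit: +247 days → 20 September 2037.
Response Delay Deduction: −144 days → 29 April 2037.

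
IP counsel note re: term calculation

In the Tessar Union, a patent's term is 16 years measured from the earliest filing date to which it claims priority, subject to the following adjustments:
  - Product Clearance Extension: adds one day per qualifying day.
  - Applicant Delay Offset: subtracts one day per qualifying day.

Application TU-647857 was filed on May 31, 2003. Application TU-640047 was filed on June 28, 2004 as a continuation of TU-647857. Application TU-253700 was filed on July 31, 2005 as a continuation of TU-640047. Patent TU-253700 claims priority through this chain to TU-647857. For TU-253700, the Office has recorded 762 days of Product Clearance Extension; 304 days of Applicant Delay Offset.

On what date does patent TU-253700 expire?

2020-08-31

Earliest priority filing: 31 May 2003.
Base term: 31 May 2003 + 16 years → 31 May 2019.
Product Clearance Extension: +762 days → 1 July 2021.
Applicant Delay Offset: −304 days → 31 August 2020.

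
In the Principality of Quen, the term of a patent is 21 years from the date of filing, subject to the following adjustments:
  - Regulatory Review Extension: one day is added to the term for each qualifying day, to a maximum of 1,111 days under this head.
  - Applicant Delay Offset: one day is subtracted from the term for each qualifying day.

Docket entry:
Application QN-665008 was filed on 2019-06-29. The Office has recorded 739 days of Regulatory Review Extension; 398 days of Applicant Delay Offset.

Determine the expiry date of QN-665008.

Base term: filing date + 21 years → 29 June 2040.
Regulatory Review Extension: 739 days (within the 1111-day cap) → +739 days → 8 July 2042.
Applicant Delay Offset: −398 days → 5 June 2041.

June 5, 2041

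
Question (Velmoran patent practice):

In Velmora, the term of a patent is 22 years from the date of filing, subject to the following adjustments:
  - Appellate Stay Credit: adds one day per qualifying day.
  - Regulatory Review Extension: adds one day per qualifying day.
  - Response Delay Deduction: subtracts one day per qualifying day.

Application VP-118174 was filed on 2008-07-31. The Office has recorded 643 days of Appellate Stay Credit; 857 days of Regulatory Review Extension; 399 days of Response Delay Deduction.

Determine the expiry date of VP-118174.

August 5, 2033

Base term: filing date + 22 years → 31 July 2030.
Appellate Stay Credit: +643 days → 4 May 2032.
Regulatory Review Extension: +857 days → 8 September 2034.
Response Delay Deduction: −399 days → 5 August 2033.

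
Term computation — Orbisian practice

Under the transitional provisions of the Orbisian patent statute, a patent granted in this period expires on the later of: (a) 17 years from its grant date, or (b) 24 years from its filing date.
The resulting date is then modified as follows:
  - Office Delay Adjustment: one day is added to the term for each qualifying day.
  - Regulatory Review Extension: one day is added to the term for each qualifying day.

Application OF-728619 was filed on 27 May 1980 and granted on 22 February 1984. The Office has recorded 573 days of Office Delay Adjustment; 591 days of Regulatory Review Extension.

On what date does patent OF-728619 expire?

(a) grant + 17 years → 22 February 2001.
(b) filing + 24 years → 27 May 2004.
Later of the two: 27 May 2004.
Office Delay Adjustment: +573 days → 21 December 2005.
Regulatory Review Extension: +591 days → 4 August 2007.

2007-08-04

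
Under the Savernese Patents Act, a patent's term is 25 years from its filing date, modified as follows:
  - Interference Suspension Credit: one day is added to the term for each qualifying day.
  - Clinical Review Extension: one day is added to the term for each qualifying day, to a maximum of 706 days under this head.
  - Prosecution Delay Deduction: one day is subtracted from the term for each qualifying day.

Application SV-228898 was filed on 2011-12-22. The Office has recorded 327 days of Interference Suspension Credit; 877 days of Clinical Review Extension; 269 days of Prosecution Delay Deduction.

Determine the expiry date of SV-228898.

Base term: filing date + 25 years → 22 December 2036.
Interference Suspension Credit: +327 days → 14 November 2037.
Clinical Review Extension: 877 days claimed exceeds the 706-day cap, so +706 days → 21 October 2039.
Prosecution Delay Deduction: −269 days → 25 January 2039.

2039-01-25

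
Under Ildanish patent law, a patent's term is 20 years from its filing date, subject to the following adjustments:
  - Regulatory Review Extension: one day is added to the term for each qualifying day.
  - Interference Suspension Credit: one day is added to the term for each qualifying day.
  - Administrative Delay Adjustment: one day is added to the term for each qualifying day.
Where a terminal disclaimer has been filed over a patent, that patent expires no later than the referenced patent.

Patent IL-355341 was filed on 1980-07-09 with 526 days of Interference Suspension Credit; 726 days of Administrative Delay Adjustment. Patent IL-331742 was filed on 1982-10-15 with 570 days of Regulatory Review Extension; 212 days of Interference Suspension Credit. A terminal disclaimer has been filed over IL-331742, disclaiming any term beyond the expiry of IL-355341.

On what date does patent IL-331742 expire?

Natural term of IL-331742:
  Base: filing + 20 years → 15 October 2002.
  Regulatory Review Extension: +570 days → 7 May 2004.
  Interference Suspension Credit: +212 days → 5 December 2004.
Expiry of referenced patent IL-355341:
  Base: filing + 20 years → 9 July 2000.
  Interference Suspension Credit: +526 days → 17 December 2001.
  Administrative Delay Adjustment: +726 days → 13 December 2003.
Terminal disclaimer: IL-331742 expires on the earlier of 5 December 2004 and 13 December 2003.

December 13, 2003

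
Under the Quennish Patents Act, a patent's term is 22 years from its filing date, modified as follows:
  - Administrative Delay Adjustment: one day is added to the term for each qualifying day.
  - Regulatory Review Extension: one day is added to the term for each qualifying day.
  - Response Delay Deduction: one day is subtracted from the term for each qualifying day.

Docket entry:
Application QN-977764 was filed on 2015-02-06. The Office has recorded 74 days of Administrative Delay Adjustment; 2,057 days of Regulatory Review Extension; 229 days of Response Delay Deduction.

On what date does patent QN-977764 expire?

Base term: filing date + 22 years → 6 February 2037.
Administrative Delay Adjustment: +74 days → 21 April 2037.
Regulatory Review Extension: +2057 days → 8 December 2042.
Response Delay Deduction: −229 days → 23 April 2042.

April 23, 2042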